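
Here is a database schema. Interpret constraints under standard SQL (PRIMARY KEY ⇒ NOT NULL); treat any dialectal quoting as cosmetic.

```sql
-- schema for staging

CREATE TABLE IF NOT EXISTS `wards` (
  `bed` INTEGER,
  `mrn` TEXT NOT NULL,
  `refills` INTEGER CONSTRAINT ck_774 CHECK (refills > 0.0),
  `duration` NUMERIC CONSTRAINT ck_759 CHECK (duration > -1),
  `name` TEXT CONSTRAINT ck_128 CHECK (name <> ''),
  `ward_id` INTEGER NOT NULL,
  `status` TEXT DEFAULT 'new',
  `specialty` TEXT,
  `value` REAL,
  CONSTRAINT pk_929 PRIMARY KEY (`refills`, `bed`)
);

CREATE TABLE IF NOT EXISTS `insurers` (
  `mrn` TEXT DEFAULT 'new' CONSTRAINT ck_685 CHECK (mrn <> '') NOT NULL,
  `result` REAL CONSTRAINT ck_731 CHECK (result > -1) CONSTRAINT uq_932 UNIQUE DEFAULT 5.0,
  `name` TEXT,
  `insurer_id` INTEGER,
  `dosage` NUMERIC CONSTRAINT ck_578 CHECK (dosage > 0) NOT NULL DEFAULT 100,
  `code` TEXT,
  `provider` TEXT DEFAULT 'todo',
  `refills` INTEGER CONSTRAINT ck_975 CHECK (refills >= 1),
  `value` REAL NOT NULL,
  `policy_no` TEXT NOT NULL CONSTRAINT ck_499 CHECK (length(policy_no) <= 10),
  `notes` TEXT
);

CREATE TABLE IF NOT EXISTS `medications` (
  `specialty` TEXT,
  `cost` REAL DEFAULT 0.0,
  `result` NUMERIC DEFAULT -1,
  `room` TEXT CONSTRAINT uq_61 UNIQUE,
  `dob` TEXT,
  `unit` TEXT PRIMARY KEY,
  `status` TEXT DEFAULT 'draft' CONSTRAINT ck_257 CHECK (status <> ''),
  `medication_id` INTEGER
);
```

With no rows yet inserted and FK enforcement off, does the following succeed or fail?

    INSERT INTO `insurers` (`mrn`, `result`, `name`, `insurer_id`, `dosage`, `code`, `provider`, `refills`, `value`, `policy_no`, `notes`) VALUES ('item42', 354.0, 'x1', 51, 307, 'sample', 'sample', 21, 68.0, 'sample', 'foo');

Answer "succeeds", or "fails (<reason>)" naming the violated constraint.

NOT NULL columns: dosage is supplied; mrn is supplied; policy_no is supplied; value is supplied.
CHECK constraints: 'item42' satisfies (mrn <> ''); 354.0 satisfies (result > -1); 307 satisfies (dosage > 0); 21 satisfies (refills >= 1); 'sample' satisfies (length(policy_no) <= 10).
No constraint is violated.

succeeds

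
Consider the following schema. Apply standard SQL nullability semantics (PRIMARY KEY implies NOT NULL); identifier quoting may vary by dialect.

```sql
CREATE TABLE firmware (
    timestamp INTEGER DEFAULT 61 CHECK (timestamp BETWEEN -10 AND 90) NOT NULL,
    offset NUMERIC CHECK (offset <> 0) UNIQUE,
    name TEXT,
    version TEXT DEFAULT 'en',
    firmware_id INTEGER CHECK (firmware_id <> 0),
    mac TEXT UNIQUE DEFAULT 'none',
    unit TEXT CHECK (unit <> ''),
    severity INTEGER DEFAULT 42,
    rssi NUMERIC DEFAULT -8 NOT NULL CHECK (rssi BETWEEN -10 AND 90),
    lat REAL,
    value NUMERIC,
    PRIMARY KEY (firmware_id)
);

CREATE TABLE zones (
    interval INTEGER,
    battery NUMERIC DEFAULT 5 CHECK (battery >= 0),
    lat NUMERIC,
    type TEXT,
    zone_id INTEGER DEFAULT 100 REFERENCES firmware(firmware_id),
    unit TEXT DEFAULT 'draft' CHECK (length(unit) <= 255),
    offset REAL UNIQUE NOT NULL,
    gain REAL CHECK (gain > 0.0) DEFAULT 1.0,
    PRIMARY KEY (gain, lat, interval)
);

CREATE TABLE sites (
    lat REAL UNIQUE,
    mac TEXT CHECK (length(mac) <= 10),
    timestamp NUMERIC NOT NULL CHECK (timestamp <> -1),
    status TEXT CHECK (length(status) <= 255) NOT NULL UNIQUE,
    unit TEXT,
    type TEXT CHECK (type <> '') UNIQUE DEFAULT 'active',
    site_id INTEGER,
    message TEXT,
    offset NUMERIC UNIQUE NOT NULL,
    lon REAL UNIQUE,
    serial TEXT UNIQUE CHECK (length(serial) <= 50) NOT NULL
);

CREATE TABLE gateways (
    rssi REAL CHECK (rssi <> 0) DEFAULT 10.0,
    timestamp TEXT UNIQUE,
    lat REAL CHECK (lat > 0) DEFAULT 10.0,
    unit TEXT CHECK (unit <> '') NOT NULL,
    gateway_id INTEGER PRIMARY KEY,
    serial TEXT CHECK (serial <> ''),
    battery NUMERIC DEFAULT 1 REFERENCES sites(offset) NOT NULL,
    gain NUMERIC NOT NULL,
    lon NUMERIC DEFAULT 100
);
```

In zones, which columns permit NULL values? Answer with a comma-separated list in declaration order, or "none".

- interval: part of the PRIMARY KEY, which implies NOT NULL → not nullable.
- battery: CHECK does not forbid NULL (a CHECK constraint passes when its expression is NULL) → nullable.
- lat: part of the PRIMARY KEY, which implies NOT NULL → not nullable.
- type: no NOT NULL constraint applies → nullable.
- zone_id: a foreign key column may be NULL unless separately constrained → nullable.
- unit: CHECK does not forbid NULL (a CHECK constraint passes when its expression is NULL) → nullable.
- offset: declared NOT NULL → not nullable.
- gain: part of the PRIMARY KEY, which implies NOT NULL → not nullable.

battery, type, zone_id, unit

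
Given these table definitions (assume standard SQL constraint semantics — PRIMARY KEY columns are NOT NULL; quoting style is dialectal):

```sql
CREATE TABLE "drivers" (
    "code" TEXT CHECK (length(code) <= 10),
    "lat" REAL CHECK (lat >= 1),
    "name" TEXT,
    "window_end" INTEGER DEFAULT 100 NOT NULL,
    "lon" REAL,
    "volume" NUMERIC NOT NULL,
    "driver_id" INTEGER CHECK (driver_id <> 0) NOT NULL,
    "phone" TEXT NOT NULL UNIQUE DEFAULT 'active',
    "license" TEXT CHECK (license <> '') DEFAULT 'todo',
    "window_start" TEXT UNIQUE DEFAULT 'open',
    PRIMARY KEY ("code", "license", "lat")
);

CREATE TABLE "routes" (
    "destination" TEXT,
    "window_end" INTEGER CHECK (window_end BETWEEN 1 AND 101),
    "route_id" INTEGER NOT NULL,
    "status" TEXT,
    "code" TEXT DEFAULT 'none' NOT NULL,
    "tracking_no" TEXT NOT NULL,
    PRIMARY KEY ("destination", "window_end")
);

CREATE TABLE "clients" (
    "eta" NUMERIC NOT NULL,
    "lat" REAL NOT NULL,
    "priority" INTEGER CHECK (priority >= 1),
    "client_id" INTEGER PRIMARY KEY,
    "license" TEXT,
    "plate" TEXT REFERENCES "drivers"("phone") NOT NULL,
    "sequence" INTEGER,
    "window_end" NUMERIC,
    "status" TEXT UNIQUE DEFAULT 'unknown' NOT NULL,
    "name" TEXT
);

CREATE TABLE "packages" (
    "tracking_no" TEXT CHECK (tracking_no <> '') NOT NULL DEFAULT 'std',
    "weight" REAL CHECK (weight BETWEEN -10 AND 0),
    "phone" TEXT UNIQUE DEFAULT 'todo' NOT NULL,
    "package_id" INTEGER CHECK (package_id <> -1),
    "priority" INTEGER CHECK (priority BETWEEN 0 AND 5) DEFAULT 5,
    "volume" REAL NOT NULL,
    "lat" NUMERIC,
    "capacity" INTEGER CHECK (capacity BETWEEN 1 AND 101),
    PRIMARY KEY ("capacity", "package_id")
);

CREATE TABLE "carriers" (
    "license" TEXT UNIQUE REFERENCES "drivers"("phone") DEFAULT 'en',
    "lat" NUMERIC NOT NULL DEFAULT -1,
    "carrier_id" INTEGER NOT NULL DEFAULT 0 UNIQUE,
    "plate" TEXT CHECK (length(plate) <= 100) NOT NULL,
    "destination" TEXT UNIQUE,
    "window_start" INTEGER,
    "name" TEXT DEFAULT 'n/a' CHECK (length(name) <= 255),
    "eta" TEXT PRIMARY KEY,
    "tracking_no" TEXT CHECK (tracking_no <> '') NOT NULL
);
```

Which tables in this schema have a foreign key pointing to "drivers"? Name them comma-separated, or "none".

clients, carriers

- clients.plate references drivers(phone).
- carriers.license references drivers(phone).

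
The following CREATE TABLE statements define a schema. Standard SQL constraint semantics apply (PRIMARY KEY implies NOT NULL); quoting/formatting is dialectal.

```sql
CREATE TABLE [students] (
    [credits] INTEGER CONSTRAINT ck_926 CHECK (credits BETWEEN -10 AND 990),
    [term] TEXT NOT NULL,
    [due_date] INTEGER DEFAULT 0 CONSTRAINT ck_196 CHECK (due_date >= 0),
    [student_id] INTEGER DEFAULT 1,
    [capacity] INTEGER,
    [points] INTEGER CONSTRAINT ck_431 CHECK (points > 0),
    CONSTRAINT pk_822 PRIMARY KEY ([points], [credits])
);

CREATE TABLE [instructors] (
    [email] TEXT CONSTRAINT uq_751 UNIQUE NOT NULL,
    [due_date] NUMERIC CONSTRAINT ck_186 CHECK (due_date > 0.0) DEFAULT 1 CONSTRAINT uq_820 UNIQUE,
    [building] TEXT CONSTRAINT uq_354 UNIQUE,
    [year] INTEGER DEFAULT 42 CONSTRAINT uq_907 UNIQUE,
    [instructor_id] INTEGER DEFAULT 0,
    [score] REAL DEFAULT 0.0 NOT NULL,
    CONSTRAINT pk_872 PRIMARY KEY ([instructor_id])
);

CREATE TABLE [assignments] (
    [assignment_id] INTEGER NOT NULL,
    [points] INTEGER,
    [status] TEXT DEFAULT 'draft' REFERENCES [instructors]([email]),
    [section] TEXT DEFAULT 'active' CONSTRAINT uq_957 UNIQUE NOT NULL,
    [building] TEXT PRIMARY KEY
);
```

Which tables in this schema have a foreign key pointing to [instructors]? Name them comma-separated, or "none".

- assignments.status references instructors(email).

assignments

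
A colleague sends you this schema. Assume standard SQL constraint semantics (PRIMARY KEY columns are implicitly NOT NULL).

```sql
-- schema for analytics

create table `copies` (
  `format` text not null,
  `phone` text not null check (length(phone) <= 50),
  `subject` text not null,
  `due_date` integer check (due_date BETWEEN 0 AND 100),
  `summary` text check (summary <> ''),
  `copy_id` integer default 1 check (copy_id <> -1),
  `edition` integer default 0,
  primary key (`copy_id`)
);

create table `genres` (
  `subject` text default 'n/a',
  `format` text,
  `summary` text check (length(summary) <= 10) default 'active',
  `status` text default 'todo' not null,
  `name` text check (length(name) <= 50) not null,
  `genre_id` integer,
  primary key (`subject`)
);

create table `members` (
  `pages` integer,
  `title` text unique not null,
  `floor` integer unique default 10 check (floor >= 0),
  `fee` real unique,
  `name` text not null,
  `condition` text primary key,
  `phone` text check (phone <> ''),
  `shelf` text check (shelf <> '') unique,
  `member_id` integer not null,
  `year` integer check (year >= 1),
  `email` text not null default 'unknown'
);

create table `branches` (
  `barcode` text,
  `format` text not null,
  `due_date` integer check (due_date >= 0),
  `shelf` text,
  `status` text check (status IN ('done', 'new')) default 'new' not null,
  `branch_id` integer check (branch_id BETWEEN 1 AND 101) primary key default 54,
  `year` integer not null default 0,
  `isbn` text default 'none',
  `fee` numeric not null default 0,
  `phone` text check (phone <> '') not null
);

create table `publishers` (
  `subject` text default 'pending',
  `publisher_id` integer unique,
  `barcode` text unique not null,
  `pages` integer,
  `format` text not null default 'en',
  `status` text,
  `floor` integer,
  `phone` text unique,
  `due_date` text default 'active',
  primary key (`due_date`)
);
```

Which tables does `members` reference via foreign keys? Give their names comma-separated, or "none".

No column in members has a REFERENCES clause.

none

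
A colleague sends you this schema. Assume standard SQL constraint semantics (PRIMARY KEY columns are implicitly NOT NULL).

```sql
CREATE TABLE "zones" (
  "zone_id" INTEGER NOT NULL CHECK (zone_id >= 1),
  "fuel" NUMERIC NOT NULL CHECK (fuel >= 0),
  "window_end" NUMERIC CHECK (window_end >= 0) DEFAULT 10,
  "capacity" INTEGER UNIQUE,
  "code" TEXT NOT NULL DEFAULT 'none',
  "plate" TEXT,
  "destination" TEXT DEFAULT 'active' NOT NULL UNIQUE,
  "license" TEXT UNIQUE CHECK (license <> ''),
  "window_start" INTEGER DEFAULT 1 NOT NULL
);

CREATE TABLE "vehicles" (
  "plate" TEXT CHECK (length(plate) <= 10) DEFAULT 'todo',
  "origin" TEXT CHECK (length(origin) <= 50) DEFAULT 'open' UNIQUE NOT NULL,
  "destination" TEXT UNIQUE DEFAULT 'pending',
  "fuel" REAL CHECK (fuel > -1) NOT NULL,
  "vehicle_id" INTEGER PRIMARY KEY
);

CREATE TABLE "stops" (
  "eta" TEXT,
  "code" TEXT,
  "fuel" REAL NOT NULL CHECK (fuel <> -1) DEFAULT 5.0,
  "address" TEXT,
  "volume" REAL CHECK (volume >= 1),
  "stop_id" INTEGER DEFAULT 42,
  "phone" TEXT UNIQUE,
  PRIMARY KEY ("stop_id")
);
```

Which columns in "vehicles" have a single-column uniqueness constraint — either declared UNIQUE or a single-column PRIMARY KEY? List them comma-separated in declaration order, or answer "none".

origin, destination, vehicle_id

- plate: no UNIQUE or single-column PK constraint.
- origin: declared UNIQUE → unique.
- destination: declared UNIQUE → unique.
- fuel: no UNIQUE or single-column PK constraint.
- vehicle_id: single-column PRIMARY KEY → unique.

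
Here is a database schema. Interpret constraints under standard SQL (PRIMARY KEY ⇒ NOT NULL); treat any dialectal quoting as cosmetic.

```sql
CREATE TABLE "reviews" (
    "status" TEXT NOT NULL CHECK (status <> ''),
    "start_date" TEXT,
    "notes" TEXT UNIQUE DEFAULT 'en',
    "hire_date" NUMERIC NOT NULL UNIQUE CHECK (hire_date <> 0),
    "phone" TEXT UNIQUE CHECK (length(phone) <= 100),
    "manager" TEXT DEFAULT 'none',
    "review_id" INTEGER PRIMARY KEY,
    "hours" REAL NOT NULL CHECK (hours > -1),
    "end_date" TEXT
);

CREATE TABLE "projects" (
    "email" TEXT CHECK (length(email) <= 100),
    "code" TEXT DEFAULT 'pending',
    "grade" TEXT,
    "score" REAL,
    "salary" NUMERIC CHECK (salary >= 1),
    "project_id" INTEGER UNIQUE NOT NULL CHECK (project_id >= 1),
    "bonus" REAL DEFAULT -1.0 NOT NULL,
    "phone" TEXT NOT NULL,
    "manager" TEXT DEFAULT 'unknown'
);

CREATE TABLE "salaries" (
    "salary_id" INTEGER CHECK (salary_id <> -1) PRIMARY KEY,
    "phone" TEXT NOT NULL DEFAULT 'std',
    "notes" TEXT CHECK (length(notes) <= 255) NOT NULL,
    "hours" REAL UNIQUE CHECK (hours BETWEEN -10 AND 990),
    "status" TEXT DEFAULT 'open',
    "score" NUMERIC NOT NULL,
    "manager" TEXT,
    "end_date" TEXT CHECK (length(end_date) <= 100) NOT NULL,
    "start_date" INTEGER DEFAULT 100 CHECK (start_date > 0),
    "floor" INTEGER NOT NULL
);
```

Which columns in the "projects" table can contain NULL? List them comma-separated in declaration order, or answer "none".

- email: CHECK does not forbid NULL (a CHECK constraint passes when its expression is NULL) → nullable.
- code: DEFAULT only fills an omitted column; an explicit NULL is still allowed → nullable.
- grade: no NOT NULL constraint applies → nullable.
- score: no NOT NULL constraint applies → nullable.
- salary: CHECK does not forbid NULL (a CHECK constraint passes when its expression is NULL) → nullable.
- project_id: declared NOT NULL → not nullable.
- bonus: declared NOT NULL → not nullable.
- phone: declared NOT NULL → not nullable.
- manager: DEFAULT only fills an omitted column; an explicit NULL is still allowed → nullable.

email, code, grade, score, salary, manager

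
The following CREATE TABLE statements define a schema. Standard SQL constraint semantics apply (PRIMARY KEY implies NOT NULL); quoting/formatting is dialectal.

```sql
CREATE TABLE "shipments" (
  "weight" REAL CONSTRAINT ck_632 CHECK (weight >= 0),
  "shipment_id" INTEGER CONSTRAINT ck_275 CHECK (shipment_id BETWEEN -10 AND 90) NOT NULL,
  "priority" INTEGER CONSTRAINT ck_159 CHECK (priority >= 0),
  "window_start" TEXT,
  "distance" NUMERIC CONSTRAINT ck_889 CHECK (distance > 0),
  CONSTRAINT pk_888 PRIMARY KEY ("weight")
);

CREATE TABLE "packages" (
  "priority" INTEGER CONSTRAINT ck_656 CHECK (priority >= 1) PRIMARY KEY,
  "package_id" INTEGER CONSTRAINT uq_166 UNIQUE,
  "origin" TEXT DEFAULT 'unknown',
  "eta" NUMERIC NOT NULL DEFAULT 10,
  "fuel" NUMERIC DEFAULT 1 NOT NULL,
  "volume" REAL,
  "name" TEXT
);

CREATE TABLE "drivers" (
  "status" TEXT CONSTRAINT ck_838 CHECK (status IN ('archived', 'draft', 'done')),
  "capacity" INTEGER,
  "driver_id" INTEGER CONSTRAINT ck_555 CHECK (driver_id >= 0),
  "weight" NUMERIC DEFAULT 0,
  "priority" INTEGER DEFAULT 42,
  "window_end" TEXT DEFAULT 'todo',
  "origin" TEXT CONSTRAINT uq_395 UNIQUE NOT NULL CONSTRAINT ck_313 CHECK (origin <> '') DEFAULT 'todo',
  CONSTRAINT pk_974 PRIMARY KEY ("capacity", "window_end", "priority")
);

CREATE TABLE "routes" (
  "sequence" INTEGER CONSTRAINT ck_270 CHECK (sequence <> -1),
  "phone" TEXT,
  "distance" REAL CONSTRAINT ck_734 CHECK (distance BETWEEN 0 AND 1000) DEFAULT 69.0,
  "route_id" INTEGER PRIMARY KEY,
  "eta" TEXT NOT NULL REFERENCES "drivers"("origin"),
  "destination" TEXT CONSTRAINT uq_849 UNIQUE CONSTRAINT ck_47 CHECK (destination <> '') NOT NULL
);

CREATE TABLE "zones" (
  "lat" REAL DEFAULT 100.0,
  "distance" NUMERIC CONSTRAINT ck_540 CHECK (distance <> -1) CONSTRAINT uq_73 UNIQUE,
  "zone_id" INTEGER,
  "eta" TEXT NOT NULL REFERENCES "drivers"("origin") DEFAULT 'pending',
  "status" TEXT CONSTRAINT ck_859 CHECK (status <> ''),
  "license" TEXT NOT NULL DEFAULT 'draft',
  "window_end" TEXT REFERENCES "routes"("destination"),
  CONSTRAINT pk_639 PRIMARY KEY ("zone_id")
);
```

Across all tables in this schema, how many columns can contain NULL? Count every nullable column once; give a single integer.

17

shipments: 3 nullable (priority, window_start, distance — PK (weight) and explicit NOT NULL columns excluded).
packages: 4 nullable (package_id, origin, volume, name — PK (priority) and explicit NOT NULL columns excluded).
drivers: 3 nullable (status, driver_id, weight — PK (capacity, window_end, priority) and explicit NOT NULL columns excluded).
routes: 3 nullable (sequence, phone, distance — PK (route_id) and explicit NOT NULL columns excluded).
zones: 4 nullable (lat, distance, status, window_end — PK (zone_id) and explicit NOT NULL columns excluded).
Total: 3 + 4 + 3 + 3 + 4 = 17.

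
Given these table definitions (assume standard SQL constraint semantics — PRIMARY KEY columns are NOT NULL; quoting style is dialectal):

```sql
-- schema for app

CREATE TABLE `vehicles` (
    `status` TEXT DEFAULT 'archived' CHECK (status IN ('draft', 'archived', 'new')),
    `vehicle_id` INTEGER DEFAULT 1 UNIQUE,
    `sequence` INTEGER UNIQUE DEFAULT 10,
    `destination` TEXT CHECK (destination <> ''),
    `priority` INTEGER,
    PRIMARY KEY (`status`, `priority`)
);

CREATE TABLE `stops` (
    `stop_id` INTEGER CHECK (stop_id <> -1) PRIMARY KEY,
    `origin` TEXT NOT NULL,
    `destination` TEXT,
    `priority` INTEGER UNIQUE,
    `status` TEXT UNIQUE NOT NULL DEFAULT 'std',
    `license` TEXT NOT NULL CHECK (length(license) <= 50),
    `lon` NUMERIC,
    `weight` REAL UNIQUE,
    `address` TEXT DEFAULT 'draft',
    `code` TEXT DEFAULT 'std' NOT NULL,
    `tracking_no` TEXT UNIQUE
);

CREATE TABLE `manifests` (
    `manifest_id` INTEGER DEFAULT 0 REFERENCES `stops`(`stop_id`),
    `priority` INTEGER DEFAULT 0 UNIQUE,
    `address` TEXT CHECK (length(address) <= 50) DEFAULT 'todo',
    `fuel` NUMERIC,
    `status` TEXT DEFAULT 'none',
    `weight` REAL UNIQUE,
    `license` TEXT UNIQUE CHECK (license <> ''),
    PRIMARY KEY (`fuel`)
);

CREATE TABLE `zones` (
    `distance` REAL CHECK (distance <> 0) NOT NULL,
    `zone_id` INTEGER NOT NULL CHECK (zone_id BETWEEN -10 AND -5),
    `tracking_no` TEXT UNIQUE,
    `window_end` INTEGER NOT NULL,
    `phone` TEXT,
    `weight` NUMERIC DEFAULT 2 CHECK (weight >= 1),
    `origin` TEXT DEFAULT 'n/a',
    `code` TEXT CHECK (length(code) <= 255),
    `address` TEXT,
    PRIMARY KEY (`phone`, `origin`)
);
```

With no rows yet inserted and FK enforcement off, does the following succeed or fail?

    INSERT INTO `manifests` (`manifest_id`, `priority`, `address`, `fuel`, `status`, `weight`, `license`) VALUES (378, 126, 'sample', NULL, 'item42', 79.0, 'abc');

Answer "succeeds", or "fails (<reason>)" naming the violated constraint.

fails (NOT NULL on fuel)

fuel is explicitly set to NULL, but fuel is part of the PRIMARY KEY (implied NOT NULL).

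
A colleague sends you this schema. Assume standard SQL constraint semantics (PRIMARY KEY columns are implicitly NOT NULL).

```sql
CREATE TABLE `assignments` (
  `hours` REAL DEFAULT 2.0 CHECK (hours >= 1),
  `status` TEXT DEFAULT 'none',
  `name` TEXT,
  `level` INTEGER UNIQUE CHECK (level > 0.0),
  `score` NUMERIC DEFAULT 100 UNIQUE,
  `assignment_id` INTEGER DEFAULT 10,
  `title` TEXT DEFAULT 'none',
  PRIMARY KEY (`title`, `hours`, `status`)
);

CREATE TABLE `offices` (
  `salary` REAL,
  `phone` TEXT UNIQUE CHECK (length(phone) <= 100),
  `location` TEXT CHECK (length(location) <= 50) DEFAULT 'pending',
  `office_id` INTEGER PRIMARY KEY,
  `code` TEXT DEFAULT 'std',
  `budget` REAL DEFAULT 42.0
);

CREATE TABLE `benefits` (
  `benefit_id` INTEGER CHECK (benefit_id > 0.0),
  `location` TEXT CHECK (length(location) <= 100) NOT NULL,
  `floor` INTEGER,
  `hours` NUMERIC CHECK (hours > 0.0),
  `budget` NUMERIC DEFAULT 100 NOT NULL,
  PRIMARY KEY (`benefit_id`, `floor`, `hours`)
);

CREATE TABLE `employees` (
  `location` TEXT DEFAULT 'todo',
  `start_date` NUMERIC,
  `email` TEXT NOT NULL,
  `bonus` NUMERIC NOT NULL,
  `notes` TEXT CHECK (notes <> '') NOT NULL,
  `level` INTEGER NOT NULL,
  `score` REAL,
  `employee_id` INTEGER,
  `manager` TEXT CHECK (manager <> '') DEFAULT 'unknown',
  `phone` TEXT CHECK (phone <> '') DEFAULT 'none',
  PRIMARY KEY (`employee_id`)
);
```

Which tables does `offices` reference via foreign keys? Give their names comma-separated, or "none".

No column in offices has a REFERENCES clause.

none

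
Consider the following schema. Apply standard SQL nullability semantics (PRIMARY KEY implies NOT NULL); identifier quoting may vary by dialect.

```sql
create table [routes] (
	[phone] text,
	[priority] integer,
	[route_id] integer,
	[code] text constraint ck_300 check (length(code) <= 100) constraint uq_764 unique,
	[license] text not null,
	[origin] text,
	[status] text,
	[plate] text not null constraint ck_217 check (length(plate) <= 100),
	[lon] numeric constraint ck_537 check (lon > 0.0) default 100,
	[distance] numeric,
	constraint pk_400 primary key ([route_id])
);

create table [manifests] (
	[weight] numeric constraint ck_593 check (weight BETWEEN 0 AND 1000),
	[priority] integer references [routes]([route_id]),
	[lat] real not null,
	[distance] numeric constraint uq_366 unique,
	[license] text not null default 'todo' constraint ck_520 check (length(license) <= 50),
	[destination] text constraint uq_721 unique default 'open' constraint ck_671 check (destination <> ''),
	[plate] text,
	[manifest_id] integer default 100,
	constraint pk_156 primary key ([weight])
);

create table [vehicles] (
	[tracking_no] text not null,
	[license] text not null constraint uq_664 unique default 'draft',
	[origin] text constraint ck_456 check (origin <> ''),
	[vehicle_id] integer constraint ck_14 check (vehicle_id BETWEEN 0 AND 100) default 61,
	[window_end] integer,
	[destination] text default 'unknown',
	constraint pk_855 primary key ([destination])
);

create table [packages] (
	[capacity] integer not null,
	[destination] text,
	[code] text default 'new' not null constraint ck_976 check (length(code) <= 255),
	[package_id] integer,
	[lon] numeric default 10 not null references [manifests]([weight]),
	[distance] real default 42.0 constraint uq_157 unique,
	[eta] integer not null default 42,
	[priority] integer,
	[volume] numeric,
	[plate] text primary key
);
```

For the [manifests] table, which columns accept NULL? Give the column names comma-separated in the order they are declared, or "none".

- weight: part of the PRIMARY KEY, which implies NOT NULL → not nullable.
- priority: a foreign key column may be NULL unless separately constrained → nullable.
- lat: declared NOT NULL → not nullable.
- distance: UNIQUE does not imply NOT NULL → nullable.
- license: declared NOT NULL → not nullable.
- destination: CHECK does not forbid NULL (a CHECK constraint passes when its expression is NULL) → nullable.
- plate: no NOT NULL constraint applies → nullable.
- manifest_id: DEFAULT only fills an omitted column; an explicit NULL is still allowed → nullable.

priority, distance, destination, plate, manifest_id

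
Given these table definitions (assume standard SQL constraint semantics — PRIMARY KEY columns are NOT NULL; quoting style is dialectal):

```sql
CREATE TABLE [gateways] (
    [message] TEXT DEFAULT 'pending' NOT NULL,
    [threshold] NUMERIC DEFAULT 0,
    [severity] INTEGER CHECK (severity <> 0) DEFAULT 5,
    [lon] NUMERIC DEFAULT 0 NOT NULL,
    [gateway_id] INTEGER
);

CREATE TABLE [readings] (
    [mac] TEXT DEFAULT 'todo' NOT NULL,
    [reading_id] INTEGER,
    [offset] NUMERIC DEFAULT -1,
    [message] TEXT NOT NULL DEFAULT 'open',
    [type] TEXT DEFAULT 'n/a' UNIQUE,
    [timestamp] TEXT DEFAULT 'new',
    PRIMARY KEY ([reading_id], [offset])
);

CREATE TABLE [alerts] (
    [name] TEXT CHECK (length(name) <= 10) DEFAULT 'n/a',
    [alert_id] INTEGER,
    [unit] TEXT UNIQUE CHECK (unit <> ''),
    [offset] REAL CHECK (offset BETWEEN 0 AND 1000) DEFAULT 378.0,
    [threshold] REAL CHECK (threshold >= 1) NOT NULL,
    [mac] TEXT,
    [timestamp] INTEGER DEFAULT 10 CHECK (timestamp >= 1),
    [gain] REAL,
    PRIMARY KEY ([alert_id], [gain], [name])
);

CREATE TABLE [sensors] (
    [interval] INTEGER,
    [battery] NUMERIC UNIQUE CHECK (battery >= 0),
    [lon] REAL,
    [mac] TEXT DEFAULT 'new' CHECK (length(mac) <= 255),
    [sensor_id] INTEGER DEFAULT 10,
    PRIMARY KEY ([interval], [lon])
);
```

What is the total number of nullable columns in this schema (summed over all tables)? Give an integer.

gateways: 3 nullable (threshold, severity, gateway_id — PK none and explicit NOT NULL columns excluded).
readings: 2 nullable (type, timestamp — PK (reading_id, offset) and explicit NOT NULL columns excluded).
alerts: 4 nullable (unit, offset, mac, timestamp — PK (alert_id, gain, name) and explicit NOT NULL columns excluded).
sensors: 3 nullable (battery, mac, sensor_id — PK (interval, lon) and explicit NOT NULL columns excluded).
Total: 3 + 2 + 4 + 3 = 12.

12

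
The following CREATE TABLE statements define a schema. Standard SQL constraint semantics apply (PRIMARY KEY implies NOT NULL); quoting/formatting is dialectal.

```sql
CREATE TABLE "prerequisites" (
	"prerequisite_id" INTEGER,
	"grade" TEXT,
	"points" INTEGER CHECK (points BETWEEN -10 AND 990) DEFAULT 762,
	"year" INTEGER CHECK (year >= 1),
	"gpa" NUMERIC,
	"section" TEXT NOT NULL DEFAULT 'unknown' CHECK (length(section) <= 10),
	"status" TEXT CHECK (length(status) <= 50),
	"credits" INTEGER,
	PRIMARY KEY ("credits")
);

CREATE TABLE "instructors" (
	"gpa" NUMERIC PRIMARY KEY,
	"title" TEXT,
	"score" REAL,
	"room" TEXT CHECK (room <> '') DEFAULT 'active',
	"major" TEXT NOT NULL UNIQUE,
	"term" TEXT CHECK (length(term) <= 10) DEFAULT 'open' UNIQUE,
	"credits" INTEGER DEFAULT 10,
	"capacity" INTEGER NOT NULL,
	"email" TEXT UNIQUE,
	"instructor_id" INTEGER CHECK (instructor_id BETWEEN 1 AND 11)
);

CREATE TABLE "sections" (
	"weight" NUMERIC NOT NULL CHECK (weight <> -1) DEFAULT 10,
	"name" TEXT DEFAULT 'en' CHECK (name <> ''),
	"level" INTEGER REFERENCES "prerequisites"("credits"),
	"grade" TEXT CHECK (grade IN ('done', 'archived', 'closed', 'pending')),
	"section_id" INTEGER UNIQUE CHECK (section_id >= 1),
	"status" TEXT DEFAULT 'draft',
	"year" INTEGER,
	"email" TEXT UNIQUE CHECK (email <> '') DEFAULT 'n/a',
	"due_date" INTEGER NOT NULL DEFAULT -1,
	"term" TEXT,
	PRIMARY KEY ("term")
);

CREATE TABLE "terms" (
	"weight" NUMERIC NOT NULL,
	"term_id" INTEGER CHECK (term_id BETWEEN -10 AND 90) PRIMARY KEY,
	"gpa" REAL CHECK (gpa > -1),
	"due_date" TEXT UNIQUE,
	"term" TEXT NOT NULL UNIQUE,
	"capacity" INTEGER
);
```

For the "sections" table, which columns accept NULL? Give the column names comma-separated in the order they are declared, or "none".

- weight: declared NOT NULL → not nullable.
- name: CHECK does not forbid NULL (a CHECK constraint passes when its expression is NULL) → nullable.
- level: a foreign key column may be NULL unless separately constrained → nullable.
- grade: CHECK does not forbid NULL (a CHECK constraint passes when its expression is NULL) → nullable.
- section_id: CHECK does not forbid NULL (a CHECK constraint passes when its expression is NULL) → nullable.
- status: DEFAULT only fills an omitted column; an explicit NULL is still allowed → nullable.
- year: no NOT NULL constraint applies → nullable.
- email: CHECK does not forbid NULL (a CHECK constraint passes when its expression is NULL) → nullable.
- due_date: declared NOT NULL → not nullable.
- term: part of the PRIMARY KEY, which implies NOT NULL → not nullable.

name, level, grade, section_id, status, year, email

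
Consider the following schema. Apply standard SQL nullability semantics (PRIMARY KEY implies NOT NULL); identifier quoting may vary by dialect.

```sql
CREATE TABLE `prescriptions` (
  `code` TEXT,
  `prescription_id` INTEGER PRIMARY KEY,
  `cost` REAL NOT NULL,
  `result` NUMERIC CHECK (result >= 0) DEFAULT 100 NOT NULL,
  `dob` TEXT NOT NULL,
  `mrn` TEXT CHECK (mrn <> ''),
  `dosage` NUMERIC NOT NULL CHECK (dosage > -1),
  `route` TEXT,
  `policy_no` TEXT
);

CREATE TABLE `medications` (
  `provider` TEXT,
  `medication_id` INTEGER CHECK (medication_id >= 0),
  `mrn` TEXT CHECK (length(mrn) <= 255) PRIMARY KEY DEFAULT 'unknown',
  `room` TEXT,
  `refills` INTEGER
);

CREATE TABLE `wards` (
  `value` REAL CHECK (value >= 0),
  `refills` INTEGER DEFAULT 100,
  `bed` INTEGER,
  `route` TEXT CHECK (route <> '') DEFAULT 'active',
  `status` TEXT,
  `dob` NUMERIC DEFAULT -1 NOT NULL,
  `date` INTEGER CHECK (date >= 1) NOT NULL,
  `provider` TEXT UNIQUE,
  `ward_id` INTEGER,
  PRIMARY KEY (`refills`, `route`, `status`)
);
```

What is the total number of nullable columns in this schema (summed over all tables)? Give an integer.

prescriptions: 4 nullable (code, mrn, route, policy_no — PK (prescription_id) and explicit NOT NULL columns excluded).
medications: 4 nullable (provider, medication_id, room, refills — PK (mrn) and explicit NOT NULL columns excluded).
wards: 4 nullable (value, bed, provider, ward_id — PK (refills, route, status) and explicit NOT NULL columns excluded).
Total: 4 + 4 + 4 = 12.

12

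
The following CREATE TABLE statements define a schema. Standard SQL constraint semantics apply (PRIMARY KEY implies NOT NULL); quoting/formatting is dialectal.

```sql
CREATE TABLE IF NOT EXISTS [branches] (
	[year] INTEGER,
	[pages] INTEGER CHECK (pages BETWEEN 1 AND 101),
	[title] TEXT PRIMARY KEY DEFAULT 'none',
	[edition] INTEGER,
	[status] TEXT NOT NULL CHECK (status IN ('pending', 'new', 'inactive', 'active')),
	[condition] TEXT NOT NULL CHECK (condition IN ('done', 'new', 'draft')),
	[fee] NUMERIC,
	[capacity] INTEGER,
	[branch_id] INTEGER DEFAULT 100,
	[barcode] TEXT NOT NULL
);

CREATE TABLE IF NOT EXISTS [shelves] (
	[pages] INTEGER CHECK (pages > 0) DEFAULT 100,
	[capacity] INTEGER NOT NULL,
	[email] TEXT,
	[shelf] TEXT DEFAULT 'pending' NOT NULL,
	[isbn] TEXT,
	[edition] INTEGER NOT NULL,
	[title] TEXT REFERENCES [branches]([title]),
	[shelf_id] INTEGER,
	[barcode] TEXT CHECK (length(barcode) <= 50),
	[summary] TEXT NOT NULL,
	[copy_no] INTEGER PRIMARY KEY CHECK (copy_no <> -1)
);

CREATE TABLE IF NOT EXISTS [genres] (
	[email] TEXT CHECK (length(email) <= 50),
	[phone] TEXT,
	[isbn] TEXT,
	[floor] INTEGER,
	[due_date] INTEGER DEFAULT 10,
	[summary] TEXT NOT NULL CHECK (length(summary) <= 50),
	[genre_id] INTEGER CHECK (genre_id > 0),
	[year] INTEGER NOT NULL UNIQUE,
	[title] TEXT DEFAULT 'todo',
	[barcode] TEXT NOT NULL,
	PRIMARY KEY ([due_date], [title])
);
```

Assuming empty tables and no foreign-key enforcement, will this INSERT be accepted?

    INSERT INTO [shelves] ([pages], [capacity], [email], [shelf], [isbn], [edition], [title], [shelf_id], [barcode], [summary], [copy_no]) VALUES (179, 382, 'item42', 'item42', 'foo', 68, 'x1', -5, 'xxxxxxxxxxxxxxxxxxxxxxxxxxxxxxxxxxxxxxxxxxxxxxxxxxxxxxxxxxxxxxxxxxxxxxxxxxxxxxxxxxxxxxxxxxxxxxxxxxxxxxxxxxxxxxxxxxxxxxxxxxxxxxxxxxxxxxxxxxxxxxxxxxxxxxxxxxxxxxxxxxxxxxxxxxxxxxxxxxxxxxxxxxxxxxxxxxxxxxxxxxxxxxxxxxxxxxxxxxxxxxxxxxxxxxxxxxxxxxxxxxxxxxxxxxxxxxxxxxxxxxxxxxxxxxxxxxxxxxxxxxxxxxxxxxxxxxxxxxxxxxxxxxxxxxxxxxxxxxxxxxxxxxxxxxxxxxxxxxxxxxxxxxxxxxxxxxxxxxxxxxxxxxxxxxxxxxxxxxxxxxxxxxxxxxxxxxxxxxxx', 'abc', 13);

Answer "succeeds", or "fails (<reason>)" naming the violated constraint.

fails (CHECK on barcode)

The value 'xxxxxxxxxxxxxxxxxxxxxxxxxxxxxxxxxxxxxxxxxxxxxxxxxxxxxxxxxxxxxxxxxxxxxxxxxxxxxxxxxxxxxxxxxxxxxxxxxxxxxxxxxxxxxxxxxxxxxxxxxxxxxxxxxxxxxxxxxxxxxxxxxxxxxxxxxxxxxxxxxxxxxxxxxxxxxxxxxxxxxxxxxxxxxxxxxxxxxxxxxxxxxxxxxxxxxxxxxxxxxxxxxxxxxxxxxxxxxxxxxxxxxxxxxxxxxxxxxxxxxxxxxxxxxxxxxxxxxxxxxxxxxxxxxxxxxxxxxxxxxxxxxxxxxxxxxxxxxxxxxxxxxxxxxxxxxxxxxxxxxxxxxxxxxxxxxxxxxxxxxxxxxxxxxxxxxxxxxxxxxxxxxxxxxxxxxxxxxxxx' for barcode violates CHECK (length(barcode) <= 50).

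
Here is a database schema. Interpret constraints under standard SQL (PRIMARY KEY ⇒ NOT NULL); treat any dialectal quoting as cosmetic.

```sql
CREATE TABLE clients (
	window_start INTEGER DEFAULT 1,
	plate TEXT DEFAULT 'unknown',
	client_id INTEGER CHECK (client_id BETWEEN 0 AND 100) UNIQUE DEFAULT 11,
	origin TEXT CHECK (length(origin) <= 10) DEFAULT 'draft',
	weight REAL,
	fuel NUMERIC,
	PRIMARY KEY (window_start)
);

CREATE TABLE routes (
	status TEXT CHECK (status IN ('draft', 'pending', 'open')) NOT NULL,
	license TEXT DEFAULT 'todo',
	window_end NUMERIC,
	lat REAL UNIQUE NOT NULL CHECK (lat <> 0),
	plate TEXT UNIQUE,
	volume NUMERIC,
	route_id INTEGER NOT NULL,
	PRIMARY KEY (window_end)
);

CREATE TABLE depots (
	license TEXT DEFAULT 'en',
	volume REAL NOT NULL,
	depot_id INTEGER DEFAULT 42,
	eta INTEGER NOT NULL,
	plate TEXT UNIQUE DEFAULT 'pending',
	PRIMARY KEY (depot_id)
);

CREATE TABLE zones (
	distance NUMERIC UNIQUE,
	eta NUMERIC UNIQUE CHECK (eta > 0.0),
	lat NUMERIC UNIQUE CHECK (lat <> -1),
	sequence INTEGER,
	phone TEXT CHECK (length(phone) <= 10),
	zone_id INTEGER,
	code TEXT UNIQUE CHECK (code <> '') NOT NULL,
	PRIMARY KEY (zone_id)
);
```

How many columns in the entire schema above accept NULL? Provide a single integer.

clients: 5 nullable (plate, client_id, origin, weight, fuel — PK (window_start) and explicit NOT NULL columns excluded).
routes: 3 nullable (license, plate, volume — PK (window_end) and explicit NOT NULL columns excluded).
depots: 2 nullable (license, plate — PK (depot_id) and explicit NOT NULL columns excluded).
zones: 5 nullable (distance, eta, lat, sequence, phone — PK (zone_id) and explicit NOT NULL columns excluded).
Total: 5 + 3 + 2 + 5 = 15.

15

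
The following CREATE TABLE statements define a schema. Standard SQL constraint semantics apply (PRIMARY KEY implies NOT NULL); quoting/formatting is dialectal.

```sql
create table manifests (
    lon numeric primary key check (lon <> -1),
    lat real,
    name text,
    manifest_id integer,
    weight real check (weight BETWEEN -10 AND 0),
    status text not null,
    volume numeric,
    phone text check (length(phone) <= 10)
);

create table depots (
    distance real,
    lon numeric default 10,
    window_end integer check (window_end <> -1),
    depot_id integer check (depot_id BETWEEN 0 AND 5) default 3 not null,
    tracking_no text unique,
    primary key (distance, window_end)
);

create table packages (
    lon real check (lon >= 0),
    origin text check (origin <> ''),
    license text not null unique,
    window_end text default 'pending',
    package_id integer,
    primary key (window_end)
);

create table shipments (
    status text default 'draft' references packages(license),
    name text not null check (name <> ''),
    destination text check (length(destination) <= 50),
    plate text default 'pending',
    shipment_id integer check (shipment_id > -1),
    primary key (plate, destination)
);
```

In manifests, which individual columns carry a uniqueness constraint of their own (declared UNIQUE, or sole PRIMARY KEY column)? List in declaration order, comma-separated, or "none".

- lon: single-column PRIMARY KEY → unique.
- lat: no UNIQUE or single-column PK constraint.
- name: no UNIQUE or single-column PK constraint.
- manifest_id: no UNIQUE or single-column PK constraint.
- weight: no UNIQUE or single-column PK constraint.
- status: no UNIQUE or single-column PK constraint.
- volume: no UNIQUE or single-column PK constraint.
- phone: no UNIQUE or single-column PK constraint.

lon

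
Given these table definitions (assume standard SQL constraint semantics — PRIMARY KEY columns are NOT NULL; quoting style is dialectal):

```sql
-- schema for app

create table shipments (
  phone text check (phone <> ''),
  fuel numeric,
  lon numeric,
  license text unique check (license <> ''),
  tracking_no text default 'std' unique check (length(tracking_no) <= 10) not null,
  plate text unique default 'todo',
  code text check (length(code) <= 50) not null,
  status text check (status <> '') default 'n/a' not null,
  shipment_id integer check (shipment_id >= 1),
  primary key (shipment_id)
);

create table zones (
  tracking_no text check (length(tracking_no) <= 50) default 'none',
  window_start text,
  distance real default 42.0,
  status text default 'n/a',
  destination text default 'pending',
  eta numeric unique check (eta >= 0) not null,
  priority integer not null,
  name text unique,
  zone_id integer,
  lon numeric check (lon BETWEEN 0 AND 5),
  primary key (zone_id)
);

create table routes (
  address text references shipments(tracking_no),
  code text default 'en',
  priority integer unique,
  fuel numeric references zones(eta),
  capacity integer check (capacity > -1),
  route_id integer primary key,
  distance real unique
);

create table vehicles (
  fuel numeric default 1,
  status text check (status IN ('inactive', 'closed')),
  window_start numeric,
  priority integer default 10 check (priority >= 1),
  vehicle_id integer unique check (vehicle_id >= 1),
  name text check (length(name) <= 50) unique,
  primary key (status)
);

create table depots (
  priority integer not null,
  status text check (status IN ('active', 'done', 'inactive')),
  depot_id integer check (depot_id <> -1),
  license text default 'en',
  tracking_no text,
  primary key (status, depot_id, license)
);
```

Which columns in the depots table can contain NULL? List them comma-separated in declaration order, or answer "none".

tracking_no

- priority: declared NOT NULL → not nullable.
- status: part of the PRIMARY KEY, which implies NOT NULL → not nullable.
- depot_id: part of the PRIMARY KEY, which implies NOT NULL → not nullable.
- license: part of the PRIMARY KEY, which implies NOT NULL → not nullable.
- tracking_no: no NOT NULL constraint applies → nullable.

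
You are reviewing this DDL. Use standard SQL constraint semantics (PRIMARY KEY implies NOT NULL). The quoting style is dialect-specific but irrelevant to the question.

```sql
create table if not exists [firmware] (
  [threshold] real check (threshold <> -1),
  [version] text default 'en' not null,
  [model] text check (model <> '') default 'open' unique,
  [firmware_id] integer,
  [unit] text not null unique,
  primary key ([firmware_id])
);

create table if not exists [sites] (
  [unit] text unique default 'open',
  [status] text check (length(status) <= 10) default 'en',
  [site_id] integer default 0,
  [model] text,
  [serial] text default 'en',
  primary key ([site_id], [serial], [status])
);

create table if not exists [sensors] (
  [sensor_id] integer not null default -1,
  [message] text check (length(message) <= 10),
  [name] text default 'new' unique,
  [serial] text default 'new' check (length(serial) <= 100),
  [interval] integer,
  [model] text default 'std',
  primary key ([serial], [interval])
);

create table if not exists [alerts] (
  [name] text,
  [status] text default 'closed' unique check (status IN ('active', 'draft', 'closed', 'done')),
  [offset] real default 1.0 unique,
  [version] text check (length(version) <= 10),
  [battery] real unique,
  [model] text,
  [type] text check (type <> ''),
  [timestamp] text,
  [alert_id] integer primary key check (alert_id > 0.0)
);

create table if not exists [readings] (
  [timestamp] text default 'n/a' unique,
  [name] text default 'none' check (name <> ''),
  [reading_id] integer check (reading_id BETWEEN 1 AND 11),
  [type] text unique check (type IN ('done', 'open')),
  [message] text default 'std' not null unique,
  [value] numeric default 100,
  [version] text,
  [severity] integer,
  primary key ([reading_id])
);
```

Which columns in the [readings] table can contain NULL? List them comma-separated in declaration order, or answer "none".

- timestamp: UNIQUE does not imply NOT NULL → nullable.
- name: CHECK does not forbid NULL (a CHECK constraint passes when its expression is NULL) → nullable.
- reading_id: part of the PRIMARY KEY, which implies NOT NULL → not nullable.
- type: CHECK does not forbid NULL (a CHECK constraint passes when its expression is NULL) → nullable.
- message: declared NOT NULL → not nullable.
- value: DEFAULT only fills an omitted column; an explicit NULL is still allowed → nullable.
- version: no NOT NULL constraint applies → nullable.
- severity: no NOT NULL constraint applies → nullable.

timestamp, name, type, value, version, severity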